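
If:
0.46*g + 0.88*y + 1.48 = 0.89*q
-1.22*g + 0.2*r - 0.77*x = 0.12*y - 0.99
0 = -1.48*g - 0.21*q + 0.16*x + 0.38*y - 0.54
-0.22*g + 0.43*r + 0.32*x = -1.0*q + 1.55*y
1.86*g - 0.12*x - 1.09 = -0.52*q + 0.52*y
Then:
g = 0.17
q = 7.61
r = 3.08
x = 0.89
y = 5.92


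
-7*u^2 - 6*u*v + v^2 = (-7*u + v)*(u + v)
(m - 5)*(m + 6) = m^2 + m - 30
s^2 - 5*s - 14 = (s - 7)*(s + 2)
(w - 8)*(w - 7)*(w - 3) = w^3 - 18*w^2 + 101*w - 168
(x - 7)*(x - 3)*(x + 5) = x^3 - 5*x^2 - 29*x + 105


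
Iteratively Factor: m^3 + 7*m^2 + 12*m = (m)*(m^2 + 7*m + 12) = m*(m + 4)*(m + 3)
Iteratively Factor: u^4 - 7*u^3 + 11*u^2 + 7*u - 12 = (u - 1)*(u^3 - 6*u^2 + 5*u + 12) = (u - 3)*(u - 1)*(u^2 - 3*u - 4) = (u - 4)*(u - 3)*(u - 1)*(u + 1)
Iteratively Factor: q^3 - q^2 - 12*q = (q + 3)*(q^2 - 4*q) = q*(q + 3)*(q - 4)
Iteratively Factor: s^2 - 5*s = (s - 5)*(s)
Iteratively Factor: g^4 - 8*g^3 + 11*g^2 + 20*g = (g + 1)*(g^3 - 9*g^2 + 20*g) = (g - 4)*(g + 1)*(g^2 - 5*g) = (g - 5)*(g - 4)*(g + 1)*(g)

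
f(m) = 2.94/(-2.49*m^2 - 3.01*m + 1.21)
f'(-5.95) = -0.02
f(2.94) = -0.10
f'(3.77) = 0.03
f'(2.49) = 0.10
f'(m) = 2.94*(4.98*m + 3.01)/(-2.49*m^2 - 3.01*m + 1.21)^2 = (14.6412*m + 8.8494)/(2.49*m^2 + 3.01*m - 1.21)^2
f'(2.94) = 0.06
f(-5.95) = -0.04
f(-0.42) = 1.44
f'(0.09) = 12.04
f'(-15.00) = -0.00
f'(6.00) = 0.01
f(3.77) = -0.06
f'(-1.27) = -9.43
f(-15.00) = -0.01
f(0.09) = 3.20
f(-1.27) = 2.89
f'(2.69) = 0.08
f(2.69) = -0.12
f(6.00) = -0.03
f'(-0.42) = 0.65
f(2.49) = -0.14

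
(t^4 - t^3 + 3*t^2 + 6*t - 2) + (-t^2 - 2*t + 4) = t^4 - t^3 + 2*t^2 + 4*t + 2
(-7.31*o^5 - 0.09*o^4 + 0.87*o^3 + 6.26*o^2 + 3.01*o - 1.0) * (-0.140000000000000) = 1.0234*o^5 + 0.0126*o^4 - 0.1218*o^3 - 0.8764*o^2 - 0.4214*o + 0.14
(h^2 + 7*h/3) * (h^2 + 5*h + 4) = h^4 + 22*h^3/3 + 47*h^2/3 + 28*h/3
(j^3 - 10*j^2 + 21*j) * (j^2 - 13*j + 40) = j^5 - 23*j^4 + 191*j^3 - 673*j^2 + 840*j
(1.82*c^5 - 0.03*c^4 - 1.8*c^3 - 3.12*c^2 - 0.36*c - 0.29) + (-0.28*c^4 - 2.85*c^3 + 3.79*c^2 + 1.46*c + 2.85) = 1.82*c^5 - 0.31*c^4 - 4.65*c^3 + 0.67*c^2 + 1.1*c + 2.56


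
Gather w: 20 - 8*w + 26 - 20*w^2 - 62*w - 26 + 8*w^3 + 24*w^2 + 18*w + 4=8*w^3 + 4*w^2 - 52*w + 24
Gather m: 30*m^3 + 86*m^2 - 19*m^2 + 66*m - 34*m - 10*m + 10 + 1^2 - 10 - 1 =30*m^3 + 67*m^2 + 22*m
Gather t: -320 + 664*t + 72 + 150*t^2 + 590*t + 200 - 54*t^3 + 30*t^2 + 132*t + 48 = -54*t^3 + 180*t^2 + 1386*t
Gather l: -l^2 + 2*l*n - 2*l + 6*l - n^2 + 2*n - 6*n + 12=-l^2 + l*(2*n + 4) - n^2 - 4*n + 12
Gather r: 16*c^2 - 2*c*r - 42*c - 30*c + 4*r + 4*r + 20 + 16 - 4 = 16*c^2 - 72*c + r*(8 - 2*c) + 32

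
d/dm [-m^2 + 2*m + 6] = 2 - 2*m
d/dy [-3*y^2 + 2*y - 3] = 2 - 6*y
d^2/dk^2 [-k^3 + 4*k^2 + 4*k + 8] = 8 - 6*k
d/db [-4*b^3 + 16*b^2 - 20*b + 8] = -12*b^2 + 32*b - 20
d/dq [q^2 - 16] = 2*q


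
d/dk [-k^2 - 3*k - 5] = -2*k - 3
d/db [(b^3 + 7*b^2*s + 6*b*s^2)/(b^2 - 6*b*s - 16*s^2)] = (b^4 - 12*b^3*s - 96*b^2*s^2 - 224*b*s^3 - 96*s^4)/(b^4 - 12*b^3*s + 4*b^2*s^2 + 192*b*s^3 + 256*s^4)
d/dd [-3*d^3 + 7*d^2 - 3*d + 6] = -9*d^2 + 14*d - 3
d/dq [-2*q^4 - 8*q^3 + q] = -8*q^3 - 24*q^2 + 1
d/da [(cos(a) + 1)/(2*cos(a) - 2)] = sin(a)/(cos(a) - 1)^2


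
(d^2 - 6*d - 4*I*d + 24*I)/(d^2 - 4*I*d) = (d - 6)/d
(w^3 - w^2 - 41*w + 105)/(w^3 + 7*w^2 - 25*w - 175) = (w - 3)/(w + 5)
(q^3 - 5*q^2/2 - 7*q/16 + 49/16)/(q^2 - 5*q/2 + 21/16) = (4*q^2 - 3*q - 7)/(4*q - 3)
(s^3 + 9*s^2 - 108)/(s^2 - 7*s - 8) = (-s^3 - 9*s^2 + 108)/(-s^2 + 7*s + 8)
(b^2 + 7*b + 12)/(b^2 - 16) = (b + 3)/(b - 4)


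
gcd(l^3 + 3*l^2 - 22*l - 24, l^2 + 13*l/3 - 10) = l + 6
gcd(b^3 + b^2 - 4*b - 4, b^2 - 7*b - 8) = b + 1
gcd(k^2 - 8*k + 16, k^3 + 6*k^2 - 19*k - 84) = k - 4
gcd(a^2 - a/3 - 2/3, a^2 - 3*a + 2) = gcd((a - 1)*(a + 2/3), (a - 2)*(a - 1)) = a - 1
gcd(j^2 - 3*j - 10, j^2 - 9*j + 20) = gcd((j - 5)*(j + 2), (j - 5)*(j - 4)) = j - 5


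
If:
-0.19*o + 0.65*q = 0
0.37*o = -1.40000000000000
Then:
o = -3.78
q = -1.11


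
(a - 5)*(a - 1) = a^2 - 6*a + 5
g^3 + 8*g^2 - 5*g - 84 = (g - 3)*(g + 4)*(g + 7)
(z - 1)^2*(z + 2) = z^3 - 3*z + 2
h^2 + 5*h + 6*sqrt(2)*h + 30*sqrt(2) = (h + 5)*(h + 6*sqrt(2))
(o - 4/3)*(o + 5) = o^2 + 11*o/3 - 20/3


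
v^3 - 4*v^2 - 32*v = v*(v - 8)*(v + 4)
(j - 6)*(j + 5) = j^2 - j - 30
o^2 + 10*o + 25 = (o + 5)^2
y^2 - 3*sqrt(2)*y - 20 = (y - 5*sqrt(2))*(y + 2*sqrt(2))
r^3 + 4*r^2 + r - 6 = (r - 1)*(r + 2)*(r + 3)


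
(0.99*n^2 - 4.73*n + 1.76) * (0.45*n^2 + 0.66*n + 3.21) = 0.4455*n^4 - 1.4751*n^3 + 0.848099999999999*n^2 - 14.0217*n + 5.6496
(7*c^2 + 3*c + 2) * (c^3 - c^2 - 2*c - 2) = 7*c^5 - 4*c^4 - 15*c^3 - 22*c^2 - 10*c - 4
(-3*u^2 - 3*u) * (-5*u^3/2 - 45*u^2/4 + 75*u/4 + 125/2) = 15*u^5/2 + 165*u^4/4 - 45*u^3/2 - 975*u^2/4 - 375*u/2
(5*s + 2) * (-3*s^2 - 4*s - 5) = -15*s^3 - 26*s^2 - 33*s - 10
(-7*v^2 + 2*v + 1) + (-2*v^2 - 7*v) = -9*v^2 - 5*v + 1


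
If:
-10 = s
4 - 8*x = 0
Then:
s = -10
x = 1/2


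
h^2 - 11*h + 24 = (h - 8)*(h - 3)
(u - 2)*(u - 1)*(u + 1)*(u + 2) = u^4 - 5*u^2 + 4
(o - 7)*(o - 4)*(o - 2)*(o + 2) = o^4 - 11*o^3 + 24*o^2 + 44*o - 112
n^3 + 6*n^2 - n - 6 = (n - 1)*(n + 1)*(n + 6)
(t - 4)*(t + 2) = t^2 - 2*t - 8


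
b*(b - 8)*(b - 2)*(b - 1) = b^4 - 11*b^3 + 26*b^2 - 16*b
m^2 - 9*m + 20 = (m - 5)*(m - 4)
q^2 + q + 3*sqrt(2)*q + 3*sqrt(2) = (q + 1)*(q + 3*sqrt(2))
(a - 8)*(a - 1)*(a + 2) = a^3 - 7*a^2 - 10*a + 16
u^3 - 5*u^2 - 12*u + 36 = (u - 6)*(u - 2)*(u + 3)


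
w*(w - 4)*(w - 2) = w^3 - 6*w^2 + 8*w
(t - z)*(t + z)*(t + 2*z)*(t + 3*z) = t^4 + 5*t^3*z + 5*t^2*z^2 - 5*t*z^3 - 6*z^4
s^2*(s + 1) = s^3 + s^2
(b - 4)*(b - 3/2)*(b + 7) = b^3 + 3*b^2/2 - 65*b/2 + 42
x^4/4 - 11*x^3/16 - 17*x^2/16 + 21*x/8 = x*(x/4 + 1/2)*(x - 3)*(x - 7/4)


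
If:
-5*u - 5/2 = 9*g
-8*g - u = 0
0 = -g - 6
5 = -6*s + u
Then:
No Solution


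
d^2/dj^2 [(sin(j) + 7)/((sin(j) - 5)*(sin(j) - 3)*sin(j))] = (-4*sin(j)^4 - 39*sin(j)^3 + 618*sin(j)^2 - 2086*sin(j) + 1722 + 1743/sin(j) - 5040/sin(j)^2 + 3150/sin(j)^3)/((sin(j) - 5)^3*(sin(j) - 3)^3)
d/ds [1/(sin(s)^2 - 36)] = -2*sin(s)*cos(s)/(sin(s)^2 - 36)^2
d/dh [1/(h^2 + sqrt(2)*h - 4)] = (-2*h - sqrt(2))/(h^2 + sqrt(2)*h - 4)^2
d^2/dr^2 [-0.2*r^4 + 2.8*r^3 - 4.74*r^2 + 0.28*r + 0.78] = -2.4*r^2 + 16.8*r - 9.48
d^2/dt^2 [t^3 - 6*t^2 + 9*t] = 6*t - 12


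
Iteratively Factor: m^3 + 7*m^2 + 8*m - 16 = (m - 1)*(m^2 + 8*m + 16) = (m - 1)*(m + 4)*(m + 4)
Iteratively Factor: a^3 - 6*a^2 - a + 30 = (a - 3)*(a^2 - 3*a - 10) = (a - 5)*(a - 3)*(a + 2)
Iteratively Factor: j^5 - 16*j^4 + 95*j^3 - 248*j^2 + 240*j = (j - 3)*(j^4 - 13*j^3 + 56*j^2 - 80*j) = (j - 5)*(j - 3)*(j^3 - 8*j^2 + 16*j) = (j - 5)*(j - 4)*(j - 3)*(j^2 - 4*j) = (j - 5)*(j - 4)^2*(j - 3)*(j)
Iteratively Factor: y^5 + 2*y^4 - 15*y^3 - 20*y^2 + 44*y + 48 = (y - 3)*(y^4 + 5*y^3 - 20*y - 16) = (y - 3)*(y + 1)*(y^3 + 4*y^2 - 4*y - 16) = (y - 3)*(y + 1)*(y + 2)*(y^2 + 2*y - 8) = (y - 3)*(y - 2)*(y + 1)*(y + 2)*(y + 4)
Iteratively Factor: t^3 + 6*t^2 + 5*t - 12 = (t - 1)*(t^2 + 7*t + 12) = (t - 1)*(t + 3)*(t + 4)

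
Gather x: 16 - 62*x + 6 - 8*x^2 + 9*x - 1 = -8*x^2 - 53*x + 21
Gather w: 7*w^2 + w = 7*w^2 + w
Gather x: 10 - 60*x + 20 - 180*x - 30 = -240*x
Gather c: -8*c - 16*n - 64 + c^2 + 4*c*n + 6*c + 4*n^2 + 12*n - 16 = c^2 + c*(4*n - 2) + 4*n^2 - 4*n - 80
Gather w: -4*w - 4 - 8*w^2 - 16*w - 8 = -8*w^2 - 20*w - 12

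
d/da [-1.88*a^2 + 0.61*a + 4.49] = 0.61 - 3.76*a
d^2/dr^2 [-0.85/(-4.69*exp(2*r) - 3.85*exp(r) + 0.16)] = (0.85*(9.38*exp(r) + 3.85)*(18.76*exp(r) + 7.7)*exp(r) - (15.946*exp(r) + 3.2725)*(4.69*exp(2*r) + 3.85*exp(r) - 0.16))*exp(r)/(4.69*exp(2*r) + 3.85*exp(r) - 0.16)^3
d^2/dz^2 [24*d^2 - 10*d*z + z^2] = 2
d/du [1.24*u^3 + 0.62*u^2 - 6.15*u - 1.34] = 3.72*u^2 + 1.24*u - 6.15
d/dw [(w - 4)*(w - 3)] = 2*w - 7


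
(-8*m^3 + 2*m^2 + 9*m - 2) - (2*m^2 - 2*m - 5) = -8*m^3 + 11*m + 3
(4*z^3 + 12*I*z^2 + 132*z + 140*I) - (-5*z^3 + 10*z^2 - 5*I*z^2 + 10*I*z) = 9*z^3 - 10*z^2 + 17*I*z^2 + 132*z - 10*I*z + 140*I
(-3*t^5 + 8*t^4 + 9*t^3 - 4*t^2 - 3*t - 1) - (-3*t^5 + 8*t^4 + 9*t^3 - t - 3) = -4*t^2 - 2*t + 2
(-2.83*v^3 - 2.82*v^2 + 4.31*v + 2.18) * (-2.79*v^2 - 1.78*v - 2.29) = 7.8957*v^5 + 12.9052*v^4 - 0.524599999999999*v^3 - 7.2962*v^2 - 13.7503*v - 4.9922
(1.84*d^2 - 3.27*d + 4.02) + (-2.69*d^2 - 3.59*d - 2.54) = -0.85*d^2 - 6.86*d + 1.48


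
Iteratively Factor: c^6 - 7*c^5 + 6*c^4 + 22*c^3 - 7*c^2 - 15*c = (c + 1)*(c^5 - 8*c^4 + 14*c^3 + 8*c^2 - 15*c) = (c - 3)*(c + 1)*(c^4 - 5*c^3 - c^2 + 5*c) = (c - 5)*(c - 3)*(c + 1)*(c^3 - c) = (c - 5)*(c - 3)*(c + 1)^2*(c^2 - c) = (c - 5)*(c - 3)*(c - 1)*(c + 1)^2*(c)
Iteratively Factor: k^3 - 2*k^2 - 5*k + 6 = (k - 1)*(k^2 - k - 6) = (k - 3)*(k - 1)*(k + 2)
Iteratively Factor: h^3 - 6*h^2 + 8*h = (h)*(h^2 - 6*h + 8) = h*(h - 4)*(h - 2)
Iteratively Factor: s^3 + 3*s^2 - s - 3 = (s + 3)*(s^2 - 1) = (s - 1)*(s + 3)*(s + 1)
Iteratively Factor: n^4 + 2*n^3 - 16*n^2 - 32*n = (n + 2)*(n^3 - 16*n) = (n - 4)*(n + 2)*(n^2 + 4*n) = n*(n - 4)*(n + 2)*(n + 4)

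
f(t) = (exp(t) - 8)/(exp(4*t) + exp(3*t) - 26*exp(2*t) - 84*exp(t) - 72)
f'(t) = (exp(t) - 8)*(-4*exp(4*t) - 3*exp(3*t) + 52*exp(2*t) + 84*exp(t))/(exp(4*t) + exp(3*t) - 26*exp(2*t) - 84*exp(t) - 72)^2 + exp(t)/(exp(4*t) + exp(3*t) - 26*exp(2*t) - 84*exp(t) - 72)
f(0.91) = 0.01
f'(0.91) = -0.02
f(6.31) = 0.00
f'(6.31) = -0.00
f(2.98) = 0.00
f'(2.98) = -0.00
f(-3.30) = 0.11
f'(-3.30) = -0.00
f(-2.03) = 0.09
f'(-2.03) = -0.02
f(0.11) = 0.04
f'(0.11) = -0.03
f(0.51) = 0.02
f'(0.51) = -0.03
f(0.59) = 0.02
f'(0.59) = -0.03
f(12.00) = 0.00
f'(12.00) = 0.00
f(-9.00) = 0.11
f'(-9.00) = 0.00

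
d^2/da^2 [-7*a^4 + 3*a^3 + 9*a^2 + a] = -84*a^2 + 18*a + 18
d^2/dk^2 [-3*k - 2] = 0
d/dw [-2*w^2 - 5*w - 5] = -4*w - 5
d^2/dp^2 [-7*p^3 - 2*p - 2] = -42*p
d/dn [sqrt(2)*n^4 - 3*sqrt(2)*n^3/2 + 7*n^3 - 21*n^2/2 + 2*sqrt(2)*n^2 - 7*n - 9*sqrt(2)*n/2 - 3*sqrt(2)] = 4*sqrt(2)*n^3 - 9*sqrt(2)*n^2/2 + 21*n^2 - 21*n + 4*sqrt(2)*n - 7 - 9*sqrt(2)/2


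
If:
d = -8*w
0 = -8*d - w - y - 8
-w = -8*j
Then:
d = -8*y/63 - 64/63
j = y/504 + 1/63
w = y/63 + 8/63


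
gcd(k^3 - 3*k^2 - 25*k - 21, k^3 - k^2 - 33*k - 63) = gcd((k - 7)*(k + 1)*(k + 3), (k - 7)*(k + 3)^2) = k^2 - 4*k - 21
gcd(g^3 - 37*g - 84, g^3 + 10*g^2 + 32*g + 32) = g + 4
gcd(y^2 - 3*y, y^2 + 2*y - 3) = 1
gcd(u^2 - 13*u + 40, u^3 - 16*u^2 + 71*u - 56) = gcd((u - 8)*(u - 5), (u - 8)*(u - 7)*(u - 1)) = u - 8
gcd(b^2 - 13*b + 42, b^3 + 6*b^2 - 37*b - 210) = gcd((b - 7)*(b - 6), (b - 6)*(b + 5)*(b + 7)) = b - 6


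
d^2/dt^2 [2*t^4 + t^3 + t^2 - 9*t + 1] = 24*t^2 + 6*t + 2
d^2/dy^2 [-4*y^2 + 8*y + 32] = -8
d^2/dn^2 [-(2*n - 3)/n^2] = 2*(9 - 2*n)/n^4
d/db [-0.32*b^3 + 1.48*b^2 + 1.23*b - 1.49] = -0.96*b^2 + 2.96*b + 1.23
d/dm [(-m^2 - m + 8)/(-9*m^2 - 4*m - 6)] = (-5*m^2 + 156*m + 38)/(81*m^4 + 72*m^3 + 124*m^2 + 48*m + 36)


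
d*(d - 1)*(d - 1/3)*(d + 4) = d^4 + 8*d^3/3 - 5*d^2 + 4*d/3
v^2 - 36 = (v - 6)*(v + 6)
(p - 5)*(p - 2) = p^2 - 7*p + 10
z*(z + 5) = z^2 + 5*z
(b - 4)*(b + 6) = b^2 + 2*b - 24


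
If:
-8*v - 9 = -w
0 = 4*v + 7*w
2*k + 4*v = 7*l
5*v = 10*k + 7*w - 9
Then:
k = -9/200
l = -429/700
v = -21/20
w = 3/5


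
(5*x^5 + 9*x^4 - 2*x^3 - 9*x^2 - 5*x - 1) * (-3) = -15*x^5 - 27*x^4 + 6*x^3 + 27*x^2 + 15*x + 3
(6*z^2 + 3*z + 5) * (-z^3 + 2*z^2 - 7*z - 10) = -6*z^5 + 9*z^4 - 41*z^3 - 71*z^2 - 65*z - 50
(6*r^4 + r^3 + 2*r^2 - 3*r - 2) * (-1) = -6*r^4 - r^3 - 2*r^2 + 3*r + 2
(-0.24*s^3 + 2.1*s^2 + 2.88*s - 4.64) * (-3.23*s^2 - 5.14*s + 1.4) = 0.7752*s^5 - 5.5494*s^4 - 20.4324*s^3 + 3.124*s^2 + 27.8816*s - 6.496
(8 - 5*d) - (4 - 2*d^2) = 2*d^2 - 5*d + 4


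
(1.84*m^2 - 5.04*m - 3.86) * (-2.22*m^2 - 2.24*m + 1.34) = -4.0848*m^4 + 7.0672*m^3 + 22.3244*m^2 + 1.8928*m - 5.1724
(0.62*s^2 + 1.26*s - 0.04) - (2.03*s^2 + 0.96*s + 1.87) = -1.41*s^2 + 0.3*s - 1.91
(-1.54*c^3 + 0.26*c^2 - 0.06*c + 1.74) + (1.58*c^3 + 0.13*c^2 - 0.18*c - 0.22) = 0.04*c^3 + 0.39*c^2 - 0.24*c + 1.52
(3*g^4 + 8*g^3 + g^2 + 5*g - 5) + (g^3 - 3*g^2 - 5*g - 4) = 3*g^4 + 9*g^3 - 2*g^2 - 9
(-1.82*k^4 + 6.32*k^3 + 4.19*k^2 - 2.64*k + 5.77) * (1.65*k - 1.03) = -3.003*k^5 + 12.3026*k^4 + 0.403899999999999*k^3 - 8.6717*k^2 + 12.2397*k - 5.9431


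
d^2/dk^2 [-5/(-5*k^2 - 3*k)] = 10*(-5*k*(5*k + 3) + (10*k + 3)^2)/(k^3*(5*k + 3)^3)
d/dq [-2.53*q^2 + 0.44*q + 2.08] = 0.44 - 5.06*q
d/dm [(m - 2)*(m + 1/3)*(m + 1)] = 3*m^2 - 4*m/3 - 7/3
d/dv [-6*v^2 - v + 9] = -12*v - 1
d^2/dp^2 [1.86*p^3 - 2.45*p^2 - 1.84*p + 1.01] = 11.16*p - 4.9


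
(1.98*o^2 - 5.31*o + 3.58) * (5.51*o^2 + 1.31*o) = 10.9098*o^4 - 26.6643*o^3 + 12.7697*o^2 + 4.6898*o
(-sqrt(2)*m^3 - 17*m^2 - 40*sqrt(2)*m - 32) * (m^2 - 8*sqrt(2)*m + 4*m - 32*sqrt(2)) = -sqrt(2)*m^5 - 4*sqrt(2)*m^4 - m^4 - 4*m^3 + 96*sqrt(2)*m^3 + 384*sqrt(2)*m^2 + 608*m^2 + 256*sqrt(2)*m + 2432*m + 1024*sqrt(2)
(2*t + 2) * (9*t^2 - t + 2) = 18*t^3 + 16*t^2 + 2*t + 4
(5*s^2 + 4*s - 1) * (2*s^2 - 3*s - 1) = 10*s^4 - 7*s^3 - 19*s^2 - s + 1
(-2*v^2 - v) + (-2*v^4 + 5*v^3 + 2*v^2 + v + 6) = -2*v^4 + 5*v^3 + 6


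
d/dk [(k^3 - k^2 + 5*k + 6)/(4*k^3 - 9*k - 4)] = (4*k^4 - 58*k^3 - 75*k^2 + 8*k + 34)/(16*k^6 - 72*k^4 - 32*k^3 + 81*k^2 + 72*k + 16)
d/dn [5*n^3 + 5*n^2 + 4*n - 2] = 15*n^2 + 10*n + 4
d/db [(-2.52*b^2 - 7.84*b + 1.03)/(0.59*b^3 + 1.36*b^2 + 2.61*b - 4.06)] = (1.4868*b^4 + 9.2512*b^3 + 2.2621*b^2 + 17.6608*b + 29.1421)/(0.3481*b^6 + 1.6048*b^5 + 4.9294*b^4 + 2.3084*b^3 - 4.2311*b^2 - 21.1932*b + 16.4836)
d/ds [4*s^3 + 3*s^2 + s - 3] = 12*s^2 + 6*s + 1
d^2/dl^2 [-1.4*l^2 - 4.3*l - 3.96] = -2.80000000000000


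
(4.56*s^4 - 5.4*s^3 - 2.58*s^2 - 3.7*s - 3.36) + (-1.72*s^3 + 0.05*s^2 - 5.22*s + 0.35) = 4.56*s^4 - 7.12*s^3 - 2.53*s^2 - 8.92*s - 3.01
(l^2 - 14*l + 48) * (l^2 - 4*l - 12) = l^4 - 18*l^3 + 92*l^2 - 24*l - 576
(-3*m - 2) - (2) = -3*m - 4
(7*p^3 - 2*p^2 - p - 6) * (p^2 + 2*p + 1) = 7*p^5 + 12*p^4 + 2*p^3 - 10*p^2 - 13*p - 6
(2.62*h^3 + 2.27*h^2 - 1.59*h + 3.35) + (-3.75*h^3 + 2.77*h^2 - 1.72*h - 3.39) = -1.13*h^3 + 5.04*h^2 - 3.31*h - 0.04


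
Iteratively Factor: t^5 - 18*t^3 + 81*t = (t + 3)*(t^4 - 3*t^3 - 9*t^2 + 27*t) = (t + 3)^2*(t^3 - 6*t^2 + 9*t) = (t - 3)*(t + 3)^2*(t^2 - 3*t) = (t - 3)^2*(t + 3)^2*(t)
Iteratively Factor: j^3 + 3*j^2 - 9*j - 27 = (j + 3)*(j^2 - 9) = (j + 3)^2*(j - 3)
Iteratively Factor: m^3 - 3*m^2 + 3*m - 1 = (m - 1)*(m^2 - 2*m + 1) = (m - 1)^2*(m - 1)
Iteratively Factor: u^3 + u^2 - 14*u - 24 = (u + 3)*(u^2 - 2*u - 8) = (u - 4)*(u + 3)*(u + 2)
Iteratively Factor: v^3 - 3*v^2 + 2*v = (v - 1)*(v^2 - 2*v) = v*(v - 1)*(v - 2)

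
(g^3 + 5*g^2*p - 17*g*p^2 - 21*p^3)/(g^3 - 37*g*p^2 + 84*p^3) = (-g - p)/(-g + 4*p)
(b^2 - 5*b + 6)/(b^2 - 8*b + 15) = (b - 2)/(b - 5)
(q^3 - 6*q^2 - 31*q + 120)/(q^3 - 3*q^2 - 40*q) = (q - 3)/q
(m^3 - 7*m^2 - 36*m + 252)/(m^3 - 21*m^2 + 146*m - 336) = (m + 6)/(m - 8)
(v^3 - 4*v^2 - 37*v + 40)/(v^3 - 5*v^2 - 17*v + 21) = (v^2 - 3*v - 40)/(v^2 - 4*v - 21)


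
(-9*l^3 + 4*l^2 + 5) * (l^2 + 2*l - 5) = -9*l^5 - 14*l^4 + 53*l^3 - 15*l^2 + 10*l - 25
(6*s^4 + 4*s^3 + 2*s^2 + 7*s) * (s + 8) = 6*s^5 + 52*s^4 + 34*s^3 + 23*s^2 + 56*s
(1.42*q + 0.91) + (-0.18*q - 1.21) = 1.24*q - 0.3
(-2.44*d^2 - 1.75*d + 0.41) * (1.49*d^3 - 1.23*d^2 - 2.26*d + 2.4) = -3.6356*d^5 + 0.3937*d^4 + 8.2778*d^3 - 2.4053*d^2 - 5.1266*d + 0.984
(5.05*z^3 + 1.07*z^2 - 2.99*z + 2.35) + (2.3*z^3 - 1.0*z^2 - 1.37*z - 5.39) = 7.35*z^3 + 0.0700000000000001*z^2 - 4.36*z - 3.04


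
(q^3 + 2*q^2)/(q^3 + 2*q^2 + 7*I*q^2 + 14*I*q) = q/(q + 7*I)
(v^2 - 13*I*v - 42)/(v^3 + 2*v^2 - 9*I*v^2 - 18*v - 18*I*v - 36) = (v - 7*I)/(v^2 + v*(2 - 3*I) - 6*I)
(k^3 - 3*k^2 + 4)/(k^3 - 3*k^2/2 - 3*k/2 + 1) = 2*(k - 2)/(2*k - 1)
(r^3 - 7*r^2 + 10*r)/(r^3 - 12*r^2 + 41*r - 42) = r*(r - 5)/(r^2 - 10*r + 21)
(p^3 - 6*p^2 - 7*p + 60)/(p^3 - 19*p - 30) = (p - 4)/(p + 2)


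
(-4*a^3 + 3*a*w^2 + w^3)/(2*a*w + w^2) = -2*a^2/w + a + w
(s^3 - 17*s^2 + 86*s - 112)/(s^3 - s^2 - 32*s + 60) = (s^2 - 15*s + 56)/(s^2 + s - 30)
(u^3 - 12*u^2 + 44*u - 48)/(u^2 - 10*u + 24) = u - 2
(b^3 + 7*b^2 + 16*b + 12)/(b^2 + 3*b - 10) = (b^3 + 7*b^2 + 16*b + 12)/(b^2 + 3*b - 10)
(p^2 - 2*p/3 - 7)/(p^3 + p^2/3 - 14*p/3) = (p - 3)/(p*(p - 2))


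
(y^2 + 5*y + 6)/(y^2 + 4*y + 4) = (y + 3)/(y + 2)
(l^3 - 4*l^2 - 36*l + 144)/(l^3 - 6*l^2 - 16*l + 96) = (l + 6)/(l + 4)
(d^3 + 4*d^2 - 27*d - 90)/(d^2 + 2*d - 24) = (d^2 - 2*d - 15)/(d - 4)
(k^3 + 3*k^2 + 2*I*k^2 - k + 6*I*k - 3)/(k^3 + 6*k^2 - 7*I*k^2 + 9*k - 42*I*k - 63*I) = (k^2 + 2*I*k - 1)/(k^2 + k*(3 - 7*I) - 21*I)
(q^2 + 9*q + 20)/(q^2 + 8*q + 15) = (q + 4)/(q + 3)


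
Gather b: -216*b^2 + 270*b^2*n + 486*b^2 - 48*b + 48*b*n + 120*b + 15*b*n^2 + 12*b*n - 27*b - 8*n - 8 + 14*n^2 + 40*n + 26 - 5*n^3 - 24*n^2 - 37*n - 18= b^2*(270*n + 270) + b*(15*n^2 + 60*n + 45) - 5*n^3 - 10*n^2 - 5*n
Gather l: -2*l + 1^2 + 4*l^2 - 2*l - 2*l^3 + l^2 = -2*l^3 + 5*l^2 - 4*l + 1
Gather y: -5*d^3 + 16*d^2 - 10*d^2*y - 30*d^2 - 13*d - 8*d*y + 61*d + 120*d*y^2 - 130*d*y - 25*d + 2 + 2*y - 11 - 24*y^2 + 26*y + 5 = -5*d^3 - 14*d^2 + 23*d + y^2*(120*d - 24) + y*(-10*d^2 - 138*d + 28) - 4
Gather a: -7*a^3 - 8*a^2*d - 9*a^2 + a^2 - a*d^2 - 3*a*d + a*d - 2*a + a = -7*a^3 + a^2*(-8*d - 8) + a*(-d^2 - 2*d - 1)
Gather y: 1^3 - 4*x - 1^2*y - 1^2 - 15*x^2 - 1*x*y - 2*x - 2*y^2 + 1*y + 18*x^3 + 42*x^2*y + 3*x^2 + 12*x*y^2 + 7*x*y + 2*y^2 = 18*x^3 - 12*x^2 + 12*x*y^2 - 6*x + y*(42*x^2 + 6*x)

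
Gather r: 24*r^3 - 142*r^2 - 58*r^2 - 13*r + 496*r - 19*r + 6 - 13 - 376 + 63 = 24*r^3 - 200*r^2 + 464*r - 320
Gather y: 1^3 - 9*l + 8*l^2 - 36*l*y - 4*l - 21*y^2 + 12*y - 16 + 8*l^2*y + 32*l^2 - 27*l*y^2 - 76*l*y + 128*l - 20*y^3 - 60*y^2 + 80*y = 40*l^2 + 115*l - 20*y^3 + y^2*(-27*l - 81) + y*(8*l^2 - 112*l + 92) - 15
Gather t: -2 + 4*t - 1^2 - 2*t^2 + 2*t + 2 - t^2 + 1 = -3*t^2 + 6*t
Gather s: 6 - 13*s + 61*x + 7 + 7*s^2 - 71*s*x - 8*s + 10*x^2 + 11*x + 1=7*s^2 + s*(-71*x - 21) + 10*x^2 + 72*x + 14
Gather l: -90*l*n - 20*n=-90*l*n - 20*n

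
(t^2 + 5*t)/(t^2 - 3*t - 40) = t/(t - 8)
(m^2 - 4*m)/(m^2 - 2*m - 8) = m/(m + 2)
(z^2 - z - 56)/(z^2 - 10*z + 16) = (z + 7)/(z - 2)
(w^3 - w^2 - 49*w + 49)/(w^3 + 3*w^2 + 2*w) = (w^3 - w^2 - 49*w + 49)/(w*(w^2 + 3*w + 2))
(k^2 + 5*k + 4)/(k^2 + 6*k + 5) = (k + 4)/(k + 5)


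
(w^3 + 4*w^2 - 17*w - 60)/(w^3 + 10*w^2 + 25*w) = (w^2 - w - 12)/(w*(w + 5))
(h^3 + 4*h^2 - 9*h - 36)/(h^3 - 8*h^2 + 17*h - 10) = (h^3 + 4*h^2 - 9*h - 36)/(h^3 - 8*h^2 + 17*h - 10)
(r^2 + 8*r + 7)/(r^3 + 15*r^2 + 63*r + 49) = 1/(r + 7)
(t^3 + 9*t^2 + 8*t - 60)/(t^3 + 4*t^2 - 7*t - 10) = (t + 6)/(t + 1)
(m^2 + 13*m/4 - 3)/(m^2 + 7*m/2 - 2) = (4*m - 3)/(2*(2*m - 1))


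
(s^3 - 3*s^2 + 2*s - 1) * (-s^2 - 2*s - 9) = -s^5 + s^4 - 5*s^3 + 24*s^2 - 16*s + 9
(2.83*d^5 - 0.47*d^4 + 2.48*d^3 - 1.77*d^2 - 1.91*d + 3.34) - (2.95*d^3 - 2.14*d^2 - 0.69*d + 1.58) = 2.83*d^5 - 0.47*d^4 - 0.47*d^3 + 0.37*d^2 - 1.22*d + 1.76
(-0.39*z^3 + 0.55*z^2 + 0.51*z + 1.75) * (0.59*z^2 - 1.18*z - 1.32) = -0.2301*z^5 + 0.7847*z^4 + 0.1667*z^3 - 0.2953*z^2 - 2.7382*z - 2.31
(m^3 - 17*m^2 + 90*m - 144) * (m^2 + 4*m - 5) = m^5 - 13*m^4 + 17*m^3 + 301*m^2 - 1026*m + 720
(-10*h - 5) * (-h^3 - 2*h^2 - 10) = 10*h^4 + 25*h^3 + 10*h^2 + 100*h + 50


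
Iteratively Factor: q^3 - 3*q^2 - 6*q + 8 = (q - 4)*(q^2 + q - 2) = (q - 4)*(q + 2)*(q - 1)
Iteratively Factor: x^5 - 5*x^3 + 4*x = (x - 1)*(x^4 + x^3 - 4*x^2 - 4*x) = (x - 1)*(x + 2)*(x^3 - x^2 - 2*x) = (x - 2)*(x - 1)*(x + 2)*(x^2 + x) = (x - 2)*(x - 1)*(x + 1)*(x + 2)*(x)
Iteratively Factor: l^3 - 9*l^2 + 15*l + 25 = (l - 5)*(l^2 - 4*l - 5) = (l - 5)^2*(l + 1)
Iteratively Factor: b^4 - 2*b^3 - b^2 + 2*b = (b - 1)*(b^3 - b^2 - 2*b) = b*(b - 1)*(b^2 - b - 2) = b*(b - 1)*(b + 1)*(b - 2)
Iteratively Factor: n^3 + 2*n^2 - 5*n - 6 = (n + 3)*(n^2 - n - 2) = (n - 2)*(n + 3)*(n + 1)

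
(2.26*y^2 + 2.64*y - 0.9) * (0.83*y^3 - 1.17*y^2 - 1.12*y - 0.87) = 1.8758*y^5 - 0.453*y^4 - 6.367*y^3 - 3.87*y^2 - 1.2888*y + 0.783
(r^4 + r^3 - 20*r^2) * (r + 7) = r^5 + 8*r^4 - 13*r^3 - 140*r^2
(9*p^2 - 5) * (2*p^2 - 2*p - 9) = 18*p^4 - 18*p^3 - 91*p^2 + 10*p + 45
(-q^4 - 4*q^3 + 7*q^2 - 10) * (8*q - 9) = -8*q^5 - 23*q^4 + 92*q^3 - 63*q^2 - 80*q + 90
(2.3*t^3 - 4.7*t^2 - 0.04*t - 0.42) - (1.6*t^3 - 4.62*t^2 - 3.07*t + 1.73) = 0.7*t^3 - 0.0800000000000001*t^2 + 3.03*t - 2.15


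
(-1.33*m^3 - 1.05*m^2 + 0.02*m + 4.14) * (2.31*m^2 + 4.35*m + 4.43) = -3.0723*m^5 - 8.211*m^4 - 10.4132*m^3 + 4.9989*m^2 + 18.0976*m + 18.3402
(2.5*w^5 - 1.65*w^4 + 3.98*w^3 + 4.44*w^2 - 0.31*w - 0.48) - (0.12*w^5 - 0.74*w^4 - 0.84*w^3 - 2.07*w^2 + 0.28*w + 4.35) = 2.38*w^5 - 0.91*w^4 + 4.82*w^3 + 6.51*w^2 - 0.59*w - 4.83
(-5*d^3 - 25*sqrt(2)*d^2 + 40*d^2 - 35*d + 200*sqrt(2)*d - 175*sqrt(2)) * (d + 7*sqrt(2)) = -5*d^4 - 60*sqrt(2)*d^3 + 40*d^3 - 385*d^2 + 480*sqrt(2)*d^2 - 420*sqrt(2)*d + 2800*d - 2450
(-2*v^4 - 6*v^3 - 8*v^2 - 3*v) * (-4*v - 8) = 8*v^5 + 40*v^4 + 80*v^3 + 76*v^2 + 24*v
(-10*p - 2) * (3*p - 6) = -30*p^2 + 54*p + 12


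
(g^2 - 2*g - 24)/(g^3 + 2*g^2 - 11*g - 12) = (g - 6)/(g^2 - 2*g - 3)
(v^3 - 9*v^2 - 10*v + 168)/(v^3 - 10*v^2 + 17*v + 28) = (v^2 - 2*v - 24)/(v^2 - 3*v - 4)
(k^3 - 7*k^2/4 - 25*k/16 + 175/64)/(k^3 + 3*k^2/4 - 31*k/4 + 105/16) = (16*k^2 - 8*k - 35)/(4*(4*k^2 + 8*k - 21))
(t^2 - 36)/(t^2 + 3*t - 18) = (t - 6)/(t - 3)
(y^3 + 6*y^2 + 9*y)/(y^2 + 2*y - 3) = y*(y + 3)/(y - 1)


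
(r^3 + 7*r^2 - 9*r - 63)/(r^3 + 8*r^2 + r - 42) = (r - 3)/(r - 2)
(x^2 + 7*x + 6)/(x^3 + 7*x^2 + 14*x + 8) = (x + 6)/(x^2 + 6*x + 8)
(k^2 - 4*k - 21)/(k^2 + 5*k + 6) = (k - 7)/(k + 2)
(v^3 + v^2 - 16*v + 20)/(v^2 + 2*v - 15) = (v^2 - 4*v + 4)/(v - 3)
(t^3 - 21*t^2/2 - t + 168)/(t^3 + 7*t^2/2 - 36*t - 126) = (t - 8)/(t + 6)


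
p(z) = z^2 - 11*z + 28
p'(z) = 2*z - 11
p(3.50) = 1.75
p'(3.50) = -4.00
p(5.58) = -2.24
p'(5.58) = 0.16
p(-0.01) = 28.11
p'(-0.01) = -11.02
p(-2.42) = 60.48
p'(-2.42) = -15.84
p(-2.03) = 54.45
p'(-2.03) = -15.06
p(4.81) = -1.77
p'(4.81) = -1.38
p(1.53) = 13.51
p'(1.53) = -7.94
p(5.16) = -2.13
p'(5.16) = -0.68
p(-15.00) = 418.00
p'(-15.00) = -41.00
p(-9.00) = 208.00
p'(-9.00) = -29.00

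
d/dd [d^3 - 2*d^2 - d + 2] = 3*d^2 - 4*d - 1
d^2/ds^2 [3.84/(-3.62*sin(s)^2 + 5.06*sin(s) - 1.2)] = (201.283584*sin(s)^4 - 211.014144*sin(s)^3 - 270.331392*sin(s)^2 + 445.344768*sin(s) - 163.273728)/(3.62*sin(s)^2 - 5.06*sin(s) + 1.2)^3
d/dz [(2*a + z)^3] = 3*(2*a + z)^2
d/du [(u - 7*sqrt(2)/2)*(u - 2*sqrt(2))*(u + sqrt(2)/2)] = 3*u^2 - 10*sqrt(2)*u + 17/2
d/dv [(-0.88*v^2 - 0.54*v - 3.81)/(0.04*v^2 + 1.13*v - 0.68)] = (-0.9728*v^2 + 1.5016*v + 4.6725)/(0.0016*v^4 + 0.0904*v^3 + 1.2225*v^2 - 1.5368*v + 0.4624)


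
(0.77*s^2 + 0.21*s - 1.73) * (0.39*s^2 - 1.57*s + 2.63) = 0.3003*s^4 - 1.127*s^3 + 1.0207*s^2 + 3.2684*s - 4.5499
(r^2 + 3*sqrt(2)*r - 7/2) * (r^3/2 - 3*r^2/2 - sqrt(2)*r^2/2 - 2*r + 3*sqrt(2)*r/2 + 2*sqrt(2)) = r^5/2 - 3*r^4/2 + sqrt(2)*r^4 - 27*r^3/4 - 3*sqrt(2)*r^3 - 9*sqrt(2)*r^2/4 + 57*r^2/4 - 21*sqrt(2)*r/4 + 19*r - 7*sqrt(2)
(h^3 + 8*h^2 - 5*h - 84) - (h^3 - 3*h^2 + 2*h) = 11*h^2 - 7*h - 84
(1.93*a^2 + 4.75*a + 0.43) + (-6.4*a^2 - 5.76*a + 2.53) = -4.47*a^2 - 1.01*a + 2.96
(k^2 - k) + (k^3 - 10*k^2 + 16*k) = k^3 - 9*k^2 + 15*k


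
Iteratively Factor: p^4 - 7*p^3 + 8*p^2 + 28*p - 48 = (p - 4)*(p^3 - 3*p^2 - 4*p + 12) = (p - 4)*(p - 3)*(p^2 - 4) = (p - 4)*(p - 3)*(p - 2)*(p + 2)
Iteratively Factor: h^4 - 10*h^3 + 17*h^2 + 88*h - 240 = (h - 4)*(h^3 - 6*h^2 - 7*h + 60) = (h - 5)*(h - 4)*(h^2 - h - 12) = (h - 5)*(h - 4)*(h + 3)*(h - 4)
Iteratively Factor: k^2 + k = (k + 1)*(k)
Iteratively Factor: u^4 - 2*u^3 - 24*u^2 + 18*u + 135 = (u - 3)*(u^3 + u^2 - 21*u - 45) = (u - 3)*(u + 3)*(u^2 - 2*u - 15) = (u - 3)*(u + 3)^2*(u - 5)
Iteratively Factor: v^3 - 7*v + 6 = (v - 1)*(v^2 + v - 6) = (v - 1)*(v + 3)*(v - 2)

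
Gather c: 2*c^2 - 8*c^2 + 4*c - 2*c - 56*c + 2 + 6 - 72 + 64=-6*c^2 - 54*c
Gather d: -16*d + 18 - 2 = 16 - 16*d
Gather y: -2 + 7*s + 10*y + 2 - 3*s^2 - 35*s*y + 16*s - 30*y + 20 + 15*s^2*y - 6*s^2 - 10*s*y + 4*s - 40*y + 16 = -9*s^2 + 27*s + y*(15*s^2 - 45*s - 60) + 36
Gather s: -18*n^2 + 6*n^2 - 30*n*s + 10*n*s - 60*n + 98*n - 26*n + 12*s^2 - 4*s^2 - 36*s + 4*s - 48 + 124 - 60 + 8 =-12*n^2 + 12*n + 8*s^2 + s*(-20*n - 32) + 24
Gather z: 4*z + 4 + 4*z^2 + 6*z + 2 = 4*z^2 + 10*z + 6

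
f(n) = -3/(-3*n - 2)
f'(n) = -9/(-3*n - 2)^2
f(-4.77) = -0.24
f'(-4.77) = -0.06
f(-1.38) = -1.40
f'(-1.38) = -1.97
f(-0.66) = 150.00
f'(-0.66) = -22500.00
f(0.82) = 0.67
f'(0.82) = -0.45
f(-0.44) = 4.41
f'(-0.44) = -19.46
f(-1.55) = -1.13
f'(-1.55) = -1.28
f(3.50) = 0.24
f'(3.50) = -0.06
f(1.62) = 0.44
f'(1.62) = -0.19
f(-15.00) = -0.07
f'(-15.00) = 0.00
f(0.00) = 1.50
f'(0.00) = -2.25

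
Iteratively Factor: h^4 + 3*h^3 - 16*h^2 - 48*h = (h + 4)*(h^3 - h^2 - 12*h) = (h - 4)*(h + 4)*(h^2 + 3*h) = h*(h - 4)*(h + 4)*(h + 3)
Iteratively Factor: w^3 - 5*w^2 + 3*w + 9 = (w - 3)*(w^2 - 2*w - 3) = (w - 3)*(w + 1)*(w - 3)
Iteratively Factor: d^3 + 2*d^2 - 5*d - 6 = (d + 1)*(d^2 + d - 6) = (d - 2)*(d + 1)*(d + 3)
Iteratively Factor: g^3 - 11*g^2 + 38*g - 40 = (g - 5)*(g^2 - 6*g + 8) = (g - 5)*(g - 2)*(g - 4)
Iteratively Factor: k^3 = (k)*(k^2) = k^2*(k)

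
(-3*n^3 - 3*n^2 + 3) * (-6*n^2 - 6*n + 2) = 18*n^5 + 36*n^4 + 12*n^3 - 24*n^2 - 18*n + 6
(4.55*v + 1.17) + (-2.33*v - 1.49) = 2.22*v - 0.32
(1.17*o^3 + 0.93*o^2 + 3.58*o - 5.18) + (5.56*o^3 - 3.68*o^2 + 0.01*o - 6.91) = 6.73*o^3 - 2.75*o^2 + 3.59*o - 12.09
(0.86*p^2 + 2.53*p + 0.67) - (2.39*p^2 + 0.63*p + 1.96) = -1.53*p^2 + 1.9*p - 1.29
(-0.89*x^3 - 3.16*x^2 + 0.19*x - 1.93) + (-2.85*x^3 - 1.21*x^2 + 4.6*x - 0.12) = -3.74*x^3 - 4.37*x^2 + 4.79*x - 2.05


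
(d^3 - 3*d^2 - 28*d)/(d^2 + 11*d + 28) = d*(d - 7)/(d + 7)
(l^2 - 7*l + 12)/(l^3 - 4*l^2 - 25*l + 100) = (l - 3)/(l^2 - 25)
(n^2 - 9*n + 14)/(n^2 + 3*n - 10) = (n - 7)/(n + 5)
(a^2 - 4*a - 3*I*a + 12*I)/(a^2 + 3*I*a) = (a^2 - 4*a - 3*I*a + 12*I)/(a*(a + 3*I))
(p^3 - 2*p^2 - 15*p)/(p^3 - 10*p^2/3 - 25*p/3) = 3*(p + 3)/(3*p + 5)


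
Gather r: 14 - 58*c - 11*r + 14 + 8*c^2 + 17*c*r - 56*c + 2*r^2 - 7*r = 8*c^2 - 114*c + 2*r^2 + r*(17*c - 18) + 28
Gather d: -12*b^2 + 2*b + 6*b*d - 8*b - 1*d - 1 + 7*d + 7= -12*b^2 - 6*b + d*(6*b + 6) + 6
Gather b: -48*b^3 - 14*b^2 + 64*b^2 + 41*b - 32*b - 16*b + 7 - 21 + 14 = -48*b^3 + 50*b^2 - 7*b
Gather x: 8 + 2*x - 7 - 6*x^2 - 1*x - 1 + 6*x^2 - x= 0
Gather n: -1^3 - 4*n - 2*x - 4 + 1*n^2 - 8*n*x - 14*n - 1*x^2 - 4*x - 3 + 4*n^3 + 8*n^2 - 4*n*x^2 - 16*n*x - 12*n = 4*n^3 + 9*n^2 + n*(-4*x^2 - 24*x - 30) - x^2 - 6*x - 8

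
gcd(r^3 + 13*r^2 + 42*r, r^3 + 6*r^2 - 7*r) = r^2 + 7*r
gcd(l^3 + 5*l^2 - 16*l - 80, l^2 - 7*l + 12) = l - 4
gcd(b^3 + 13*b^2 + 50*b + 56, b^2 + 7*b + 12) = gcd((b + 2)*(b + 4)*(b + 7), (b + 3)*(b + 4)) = b + 4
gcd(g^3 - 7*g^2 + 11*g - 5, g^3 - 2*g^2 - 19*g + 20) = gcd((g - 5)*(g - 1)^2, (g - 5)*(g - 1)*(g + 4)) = g^2 - 6*g + 5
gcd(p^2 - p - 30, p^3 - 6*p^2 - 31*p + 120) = p + 5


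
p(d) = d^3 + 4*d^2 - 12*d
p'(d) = 3*d^2 + 8*d - 12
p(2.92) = 23.96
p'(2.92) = 36.94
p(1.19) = -6.93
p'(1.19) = 1.77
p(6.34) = 339.54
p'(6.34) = 159.31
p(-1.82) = 29.06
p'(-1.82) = -16.62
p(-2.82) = 43.22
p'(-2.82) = -10.70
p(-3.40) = 47.74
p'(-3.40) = -4.52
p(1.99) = -0.16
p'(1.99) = 15.80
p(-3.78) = 48.50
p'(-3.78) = 0.63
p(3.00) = 27.00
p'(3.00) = 39.00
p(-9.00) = -297.00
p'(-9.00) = 159.00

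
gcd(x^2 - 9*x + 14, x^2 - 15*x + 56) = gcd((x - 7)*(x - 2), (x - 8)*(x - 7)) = x - 7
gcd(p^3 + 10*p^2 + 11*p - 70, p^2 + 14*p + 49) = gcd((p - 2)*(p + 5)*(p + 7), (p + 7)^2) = p + 7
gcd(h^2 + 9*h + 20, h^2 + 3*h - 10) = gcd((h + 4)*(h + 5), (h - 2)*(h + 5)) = h + 5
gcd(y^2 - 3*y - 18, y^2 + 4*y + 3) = y + 3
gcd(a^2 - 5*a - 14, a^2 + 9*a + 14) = a + 2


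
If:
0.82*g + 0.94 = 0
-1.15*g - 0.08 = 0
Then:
No Solution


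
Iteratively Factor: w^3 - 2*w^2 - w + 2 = (w - 1)*(w^2 - w - 2) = (w - 2)*(w - 1)*(w + 1)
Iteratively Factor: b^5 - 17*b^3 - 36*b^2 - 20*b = (b)*(b^4 - 17*b^2 - 36*b - 20) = b*(b + 1)*(b^3 - b^2 - 16*b - 20) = b*(b + 1)*(b + 2)*(b^2 - 3*b - 10) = b*(b - 5)*(b + 1)*(b + 2)*(b + 2)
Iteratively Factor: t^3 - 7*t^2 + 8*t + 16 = (t - 4)*(t^2 - 3*t - 4) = (t - 4)*(t + 1)*(t - 4)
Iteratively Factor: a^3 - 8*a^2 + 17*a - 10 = (a - 2)*(a^2 - 6*a + 5) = (a - 2)*(a - 1)*(a - 5)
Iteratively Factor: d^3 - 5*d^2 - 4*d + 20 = (d + 2)*(d^2 - 7*d + 10) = (d - 5)*(d + 2)*(d - 2)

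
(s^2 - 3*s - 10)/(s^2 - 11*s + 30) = (s + 2)/(s - 6)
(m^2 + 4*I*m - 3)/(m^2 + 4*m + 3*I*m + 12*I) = (m + I)/(m + 4)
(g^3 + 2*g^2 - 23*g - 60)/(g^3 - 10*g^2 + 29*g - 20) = (g^2 + 7*g + 12)/(g^2 - 5*g + 4)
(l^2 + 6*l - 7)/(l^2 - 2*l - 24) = (-l^2 - 6*l + 7)/(-l^2 + 2*l + 24)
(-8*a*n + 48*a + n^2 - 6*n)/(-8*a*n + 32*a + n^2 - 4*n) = (n - 6)/(n - 4)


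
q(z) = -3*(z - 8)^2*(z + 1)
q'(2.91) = 41.69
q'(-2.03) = -363.79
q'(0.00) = -144.00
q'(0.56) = -96.42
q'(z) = -3*(z - 8)^2 - 3*(z + 1)*(2*z - 16)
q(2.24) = -322.49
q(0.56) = -259.05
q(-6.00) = 2940.00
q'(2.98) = 44.28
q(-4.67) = 1767.42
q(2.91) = -303.90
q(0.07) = -201.86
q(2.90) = -304.32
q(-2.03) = 310.86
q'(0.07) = -137.74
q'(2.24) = 12.44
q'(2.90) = 41.31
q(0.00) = -192.00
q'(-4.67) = -760.58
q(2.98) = -300.89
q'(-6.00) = -1008.00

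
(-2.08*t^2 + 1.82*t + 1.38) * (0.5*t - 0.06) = -1.04*t^3 + 1.0348*t^2 + 0.5808*t - 0.0828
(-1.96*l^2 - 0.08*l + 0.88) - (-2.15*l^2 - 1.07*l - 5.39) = 0.19*l^2 + 0.99*l + 6.27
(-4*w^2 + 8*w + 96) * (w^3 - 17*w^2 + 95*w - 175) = -4*w^5 + 76*w^4 - 420*w^3 - 172*w^2 + 7720*w - 16800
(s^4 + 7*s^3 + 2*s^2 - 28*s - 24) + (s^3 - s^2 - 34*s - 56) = s^4 + 8*s^3 + s^2 - 62*s - 80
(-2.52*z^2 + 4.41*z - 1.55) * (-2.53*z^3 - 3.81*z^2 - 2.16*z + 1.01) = 6.3756*z^5 - 1.5561*z^4 - 7.4374*z^3 - 6.1653*z^2 + 7.8021*z - 1.5655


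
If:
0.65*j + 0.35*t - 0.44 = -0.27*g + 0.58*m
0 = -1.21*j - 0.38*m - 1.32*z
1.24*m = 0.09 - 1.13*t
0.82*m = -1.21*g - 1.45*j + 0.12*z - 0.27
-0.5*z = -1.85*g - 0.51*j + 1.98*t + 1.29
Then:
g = 2.97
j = -1.97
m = -0.92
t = 1.09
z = 2.07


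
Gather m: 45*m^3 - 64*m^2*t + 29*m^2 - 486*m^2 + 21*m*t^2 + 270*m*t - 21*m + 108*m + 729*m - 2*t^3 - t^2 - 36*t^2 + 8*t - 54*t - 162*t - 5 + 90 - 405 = 45*m^3 + m^2*(-64*t - 457) + m*(21*t^2 + 270*t + 816) - 2*t^3 - 37*t^2 - 208*t - 320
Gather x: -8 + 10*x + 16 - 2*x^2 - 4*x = -2*x^2 + 6*x + 8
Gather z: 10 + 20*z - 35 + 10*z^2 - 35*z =10*z^2 - 15*z - 25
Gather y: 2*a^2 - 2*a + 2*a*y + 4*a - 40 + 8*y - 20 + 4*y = 2*a^2 + 2*a + y*(2*a + 12) - 60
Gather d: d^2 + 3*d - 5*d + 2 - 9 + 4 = d^2 - 2*d - 3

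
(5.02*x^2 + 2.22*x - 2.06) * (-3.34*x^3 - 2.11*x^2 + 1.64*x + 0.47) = -16.7668*x^5 - 18.007*x^4 + 10.429*x^3 + 10.3468*x^2 - 2.335*x - 0.9682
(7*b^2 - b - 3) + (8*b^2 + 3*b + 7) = 15*b^2 + 2*b + 4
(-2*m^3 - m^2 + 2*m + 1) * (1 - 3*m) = 6*m^4 + m^3 - 7*m^2 - m + 1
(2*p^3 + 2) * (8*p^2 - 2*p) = 16*p^5 - 4*p^4 + 16*p^2 - 4*p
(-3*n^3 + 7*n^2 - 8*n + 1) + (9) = -3*n^3 + 7*n^2 - 8*n + 10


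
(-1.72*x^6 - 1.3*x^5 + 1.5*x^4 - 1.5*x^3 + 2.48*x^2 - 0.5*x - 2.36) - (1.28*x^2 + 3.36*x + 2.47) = -1.72*x^6 - 1.3*x^5 + 1.5*x^4 - 1.5*x^3 + 1.2*x^2 - 3.86*x - 4.83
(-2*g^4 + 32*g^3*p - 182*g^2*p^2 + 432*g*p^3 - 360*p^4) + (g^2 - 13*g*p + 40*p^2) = -2*g^4 + 32*g^3*p - 182*g^2*p^2 + g^2 + 432*g*p^3 - 13*g*p - 360*p^4 + 40*p^2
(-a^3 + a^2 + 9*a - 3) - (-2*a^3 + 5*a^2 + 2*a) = a^3 - 4*a^2 + 7*a - 3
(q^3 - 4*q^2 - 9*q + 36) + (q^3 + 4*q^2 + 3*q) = 2*q^3 - 6*q + 36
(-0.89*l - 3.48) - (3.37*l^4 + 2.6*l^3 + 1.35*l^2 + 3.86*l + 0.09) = -3.37*l^4 - 2.6*l^3 - 1.35*l^2 - 4.75*l - 3.57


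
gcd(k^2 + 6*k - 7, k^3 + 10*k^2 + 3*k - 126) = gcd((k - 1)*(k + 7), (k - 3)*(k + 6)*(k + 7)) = k + 7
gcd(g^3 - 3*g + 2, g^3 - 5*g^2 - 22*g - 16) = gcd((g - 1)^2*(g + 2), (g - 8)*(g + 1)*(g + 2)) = g + 2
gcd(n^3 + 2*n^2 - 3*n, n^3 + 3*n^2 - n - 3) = n^2 + 2*n - 3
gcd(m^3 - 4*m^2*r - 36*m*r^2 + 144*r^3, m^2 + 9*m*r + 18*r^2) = m + 6*r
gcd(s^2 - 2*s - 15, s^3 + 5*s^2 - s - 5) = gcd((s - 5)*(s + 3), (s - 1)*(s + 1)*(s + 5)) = 1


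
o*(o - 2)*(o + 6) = o^3 + 4*o^2 - 12*o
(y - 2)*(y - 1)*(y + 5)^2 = y^4 + 7*y^3 - 3*y^2 - 55*y + 50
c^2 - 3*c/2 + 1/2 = (c - 1)*(c - 1/2)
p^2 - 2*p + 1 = (p - 1)^2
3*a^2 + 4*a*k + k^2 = (a + k)*(3*a + k)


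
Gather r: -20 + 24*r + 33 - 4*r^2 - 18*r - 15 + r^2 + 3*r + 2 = -3*r^2 + 9*r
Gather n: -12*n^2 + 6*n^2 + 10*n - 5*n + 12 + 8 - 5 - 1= -6*n^2 + 5*n + 14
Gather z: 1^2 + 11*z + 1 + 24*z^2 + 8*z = 24*z^2 + 19*z + 2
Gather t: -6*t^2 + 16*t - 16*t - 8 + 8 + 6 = 6 - 6*t^2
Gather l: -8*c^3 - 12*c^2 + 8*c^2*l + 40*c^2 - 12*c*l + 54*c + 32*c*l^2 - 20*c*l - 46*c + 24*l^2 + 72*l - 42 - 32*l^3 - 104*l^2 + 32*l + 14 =-8*c^3 + 28*c^2 + 8*c - 32*l^3 + l^2*(32*c - 80) + l*(8*c^2 - 32*c + 104) - 28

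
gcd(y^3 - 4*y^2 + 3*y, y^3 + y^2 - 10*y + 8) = y - 1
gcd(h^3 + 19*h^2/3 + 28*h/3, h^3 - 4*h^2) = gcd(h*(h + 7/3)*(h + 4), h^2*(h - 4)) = h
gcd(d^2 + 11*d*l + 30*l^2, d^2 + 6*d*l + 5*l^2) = d + 5*l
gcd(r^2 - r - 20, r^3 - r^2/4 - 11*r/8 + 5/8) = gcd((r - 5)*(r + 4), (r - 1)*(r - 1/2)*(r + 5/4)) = 1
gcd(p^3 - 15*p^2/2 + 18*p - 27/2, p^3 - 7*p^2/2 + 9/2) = p^2 - 9*p/2 + 9/2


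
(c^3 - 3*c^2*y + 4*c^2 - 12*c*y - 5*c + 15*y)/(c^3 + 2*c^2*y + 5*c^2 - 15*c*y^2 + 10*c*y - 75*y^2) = (c - 1)/(c + 5*y)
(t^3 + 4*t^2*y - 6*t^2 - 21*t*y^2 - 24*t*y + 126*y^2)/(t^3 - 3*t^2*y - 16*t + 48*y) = (t^2 + 7*t*y - 6*t - 42*y)/(t^2 - 16)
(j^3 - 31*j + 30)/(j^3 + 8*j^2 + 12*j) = (j^2 - 6*j + 5)/(j*(j + 2))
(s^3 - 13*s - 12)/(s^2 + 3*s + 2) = (s^2 - s - 12)/(s + 2)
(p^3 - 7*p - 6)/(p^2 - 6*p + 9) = (p^2 + 3*p + 2)/(p - 3)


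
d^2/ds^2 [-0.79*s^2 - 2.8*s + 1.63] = -1.58000000000000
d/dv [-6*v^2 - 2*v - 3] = -12*v - 2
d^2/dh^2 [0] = 0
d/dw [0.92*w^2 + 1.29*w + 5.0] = 1.84*w + 1.29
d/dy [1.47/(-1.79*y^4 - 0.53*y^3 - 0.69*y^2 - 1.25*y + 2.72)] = (10.5252*y^3 + 2.3373*y^2 + 2.0286*y + 1.8375)/(1.79*y^4 + 0.53*y^3 + 0.69*y^2 + 1.25*y - 2.72)^2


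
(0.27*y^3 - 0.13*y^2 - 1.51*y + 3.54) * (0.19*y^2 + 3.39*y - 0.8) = 0.0513*y^5 + 0.8906*y^4 - 0.9436*y^3 - 4.3423*y^2 + 13.2086*y - 2.832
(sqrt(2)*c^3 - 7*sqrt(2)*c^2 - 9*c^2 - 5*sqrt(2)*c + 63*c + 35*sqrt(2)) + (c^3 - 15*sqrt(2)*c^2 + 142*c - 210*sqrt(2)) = c^3 + sqrt(2)*c^3 - 22*sqrt(2)*c^2 - 9*c^2 - 5*sqrt(2)*c + 205*c - 175*sqrt(2)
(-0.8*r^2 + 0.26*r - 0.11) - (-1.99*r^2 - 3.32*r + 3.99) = 1.19*r^2 + 3.58*r - 4.1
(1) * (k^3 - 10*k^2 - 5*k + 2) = k^3 - 10*k^2 - 5*k + 2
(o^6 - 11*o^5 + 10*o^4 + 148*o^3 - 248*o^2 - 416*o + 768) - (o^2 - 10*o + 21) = o^6 - 11*o^5 + 10*o^4 + 148*o^3 - 249*o^2 - 406*o + 747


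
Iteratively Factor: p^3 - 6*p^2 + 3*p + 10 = (p - 2)*(p^2 - 4*p - 5) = (p - 2)*(p + 1)*(p - 5)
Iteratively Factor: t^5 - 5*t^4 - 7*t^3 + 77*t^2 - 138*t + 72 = (t - 2)*(t^4 - 3*t^3 - 13*t^2 + 51*t - 36) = (t - 2)*(t - 1)*(t^3 - 2*t^2 - 15*t + 36) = (t - 3)*(t - 2)*(t - 1)*(t^2 + t - 12) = (t - 3)*(t - 2)*(t - 1)*(t + 4)*(t - 3)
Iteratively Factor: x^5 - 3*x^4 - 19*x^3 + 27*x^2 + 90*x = (x - 3)*(x^4 - 19*x^2 - 30*x) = x*(x - 3)*(x^3 - 19*x - 30) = x*(x - 5)*(x - 3)*(x^2 + 5*x + 6) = x*(x - 5)*(x - 3)*(x + 3)*(x + 2)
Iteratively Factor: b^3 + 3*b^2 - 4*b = (b + 4)*(b^2 - b) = b*(b + 4)*(b - 1)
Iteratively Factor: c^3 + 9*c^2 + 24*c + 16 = (c + 1)*(c^2 + 8*c + 16) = (c + 1)*(c + 4)*(c + 4)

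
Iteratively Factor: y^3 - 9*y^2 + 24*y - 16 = (y - 4)*(y^2 - 5*y + 4) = (y - 4)^2*(y - 1)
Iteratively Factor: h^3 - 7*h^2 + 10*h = (h - 5)*(h^2 - 2*h) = (h - 5)*(h - 2)*(h)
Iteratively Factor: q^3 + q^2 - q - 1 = (q + 1)*(q^2 - 1) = (q + 1)^2*(q - 1)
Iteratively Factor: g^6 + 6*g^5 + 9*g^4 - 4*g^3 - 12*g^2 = (g + 2)*(g^5 + 4*g^4 + g^3 - 6*g^2) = (g + 2)*(g + 3)*(g^4 + g^3 - 2*g^2) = g*(g + 2)*(g + 3)*(g^3 + g^2 - 2*g) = g*(g + 2)^2*(g + 3)*(g^2 - g) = g^2*(g + 2)^2*(g + 3)*(g - 1)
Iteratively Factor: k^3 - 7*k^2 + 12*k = (k - 4)*(k^2 - 3*k) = k*(k - 4)*(k - 3)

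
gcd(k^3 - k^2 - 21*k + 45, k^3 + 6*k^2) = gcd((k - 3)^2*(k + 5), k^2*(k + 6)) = 1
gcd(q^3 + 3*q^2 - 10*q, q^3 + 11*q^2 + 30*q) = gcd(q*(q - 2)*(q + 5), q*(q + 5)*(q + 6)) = q^2 + 5*q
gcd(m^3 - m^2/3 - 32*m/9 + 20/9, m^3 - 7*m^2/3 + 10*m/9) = m^2 - 7*m/3 + 10/9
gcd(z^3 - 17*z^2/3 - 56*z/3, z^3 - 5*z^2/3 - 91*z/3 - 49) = z + 7/3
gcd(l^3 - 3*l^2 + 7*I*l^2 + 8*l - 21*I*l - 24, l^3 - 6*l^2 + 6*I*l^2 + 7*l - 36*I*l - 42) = l - I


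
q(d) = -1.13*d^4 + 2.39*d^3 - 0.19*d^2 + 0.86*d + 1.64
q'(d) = -4.52*d^3 + 7.17*d^2 - 0.38*d + 0.86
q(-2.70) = -109.16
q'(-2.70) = 143.12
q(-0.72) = -0.27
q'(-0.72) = 6.54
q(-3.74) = -350.35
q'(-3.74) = 339.03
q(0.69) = 2.67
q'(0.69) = 2.53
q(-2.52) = -85.55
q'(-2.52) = 119.68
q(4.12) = -156.49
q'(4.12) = -195.10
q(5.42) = -593.90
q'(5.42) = -510.25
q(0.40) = 2.08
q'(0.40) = 1.57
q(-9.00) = -9177.73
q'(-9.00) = 3880.13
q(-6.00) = -1991.08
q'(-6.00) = 1237.58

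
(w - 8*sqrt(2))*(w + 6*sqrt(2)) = w^2 - 2*sqrt(2)*w - 96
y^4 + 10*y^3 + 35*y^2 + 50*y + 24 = (y + 1)*(y + 2)*(y + 3)*(y + 4)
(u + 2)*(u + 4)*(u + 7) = u^3 + 13*u^2 + 50*u + 56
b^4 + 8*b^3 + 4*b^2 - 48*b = b*(b - 2)*(b + 4)*(b + 6)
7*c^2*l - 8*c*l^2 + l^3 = l*(-7*c + l)*(-c + l)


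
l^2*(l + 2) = l^3 + 2*l^2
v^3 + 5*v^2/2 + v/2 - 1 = (v - 1/2)*(v + 1)*(v + 2)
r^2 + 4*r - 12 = (r - 2)*(r + 6)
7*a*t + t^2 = t*(7*a + t)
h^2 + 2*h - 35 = (h - 5)*(h + 7)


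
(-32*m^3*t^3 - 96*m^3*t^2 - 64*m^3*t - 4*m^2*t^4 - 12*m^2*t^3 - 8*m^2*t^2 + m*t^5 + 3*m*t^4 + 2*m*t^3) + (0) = -32*m^3*t^3 - 96*m^3*t^2 - 64*m^3*t - 4*m^2*t^4 - 12*m^2*t^3 - 8*m^2*t^2 + m*t^5 + 3*m*t^4 + 2*m*t^3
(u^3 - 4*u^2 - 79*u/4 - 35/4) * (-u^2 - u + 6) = -u^5 + 3*u^4 + 119*u^3/4 + 9*u^2/2 - 439*u/4 - 105/2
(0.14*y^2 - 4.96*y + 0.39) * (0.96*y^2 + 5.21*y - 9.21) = 0.1344*y^4 - 4.0322*y^3 - 26.7566*y^2 + 47.7135*y - 3.5919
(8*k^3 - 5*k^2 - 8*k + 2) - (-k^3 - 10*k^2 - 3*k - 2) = 9*k^3 + 5*k^2 - 5*k + 4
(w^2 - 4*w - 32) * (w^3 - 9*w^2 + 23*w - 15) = w^5 - 13*w^4 + 27*w^3 + 181*w^2 - 676*w + 480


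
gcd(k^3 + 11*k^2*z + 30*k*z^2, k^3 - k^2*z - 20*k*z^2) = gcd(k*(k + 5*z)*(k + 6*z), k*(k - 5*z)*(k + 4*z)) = k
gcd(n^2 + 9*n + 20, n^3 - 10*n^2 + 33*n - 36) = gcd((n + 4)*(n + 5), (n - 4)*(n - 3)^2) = 1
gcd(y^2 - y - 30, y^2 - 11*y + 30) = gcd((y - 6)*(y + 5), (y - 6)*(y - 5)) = y - 6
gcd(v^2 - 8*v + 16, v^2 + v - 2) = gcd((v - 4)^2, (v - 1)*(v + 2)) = 1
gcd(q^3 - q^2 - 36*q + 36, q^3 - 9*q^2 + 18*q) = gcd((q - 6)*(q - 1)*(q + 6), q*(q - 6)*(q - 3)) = q - 6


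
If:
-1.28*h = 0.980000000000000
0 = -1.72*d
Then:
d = 0.00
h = -0.77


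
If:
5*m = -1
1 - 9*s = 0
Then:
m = -1/5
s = 1/9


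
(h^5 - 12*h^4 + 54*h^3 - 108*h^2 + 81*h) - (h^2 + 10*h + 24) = h^5 - 12*h^4 + 54*h^3 - 109*h^2 + 71*h - 24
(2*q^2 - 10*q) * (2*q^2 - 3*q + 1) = 4*q^4 - 26*q^3 + 32*q^2 - 10*q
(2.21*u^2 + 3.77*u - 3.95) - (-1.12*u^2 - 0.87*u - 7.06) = 3.33*u^2 + 4.64*u + 3.11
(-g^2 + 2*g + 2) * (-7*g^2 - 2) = 7*g^4 - 14*g^3 - 12*g^2 - 4*g - 4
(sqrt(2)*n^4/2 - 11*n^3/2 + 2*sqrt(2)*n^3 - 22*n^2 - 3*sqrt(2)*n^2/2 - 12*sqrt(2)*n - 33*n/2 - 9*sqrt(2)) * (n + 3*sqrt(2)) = sqrt(2)*n^5/2 - 5*n^4/2 + 2*sqrt(2)*n^4 - 18*sqrt(2)*n^3 - 10*n^3 - 78*sqrt(2)*n^2 - 51*n^2/2 - 117*sqrt(2)*n/2 - 72*n - 54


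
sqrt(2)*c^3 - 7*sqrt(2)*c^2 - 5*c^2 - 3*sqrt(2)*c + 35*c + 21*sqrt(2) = (c - 7)*(c - 3*sqrt(2))*(sqrt(2)*c + 1)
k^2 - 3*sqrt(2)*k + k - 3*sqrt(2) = (k + 1)*(k - 3*sqrt(2))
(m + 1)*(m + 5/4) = m^2 + 9*m/4 + 5/4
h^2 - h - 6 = (h - 3)*(h + 2)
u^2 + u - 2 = (u - 1)*(u + 2)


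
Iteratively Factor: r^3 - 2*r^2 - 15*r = (r)*(r^2 - 2*r - 15) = r*(r + 3)*(r - 5)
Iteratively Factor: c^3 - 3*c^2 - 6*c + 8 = (c - 4)*(c^2 + c - 2) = (c - 4)*(c - 1)*(c + 2)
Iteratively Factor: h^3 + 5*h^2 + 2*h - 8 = (h + 2)*(h^2 + 3*h - 4) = (h + 2)*(h + 4)*(h - 1)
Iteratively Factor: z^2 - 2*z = (z - 2)*(z)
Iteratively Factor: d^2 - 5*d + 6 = (d - 3)*(d - 2)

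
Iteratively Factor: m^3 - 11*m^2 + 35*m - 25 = (m - 1)*(m^2 - 10*m + 25) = (m - 5)*(m - 1)*(m - 5)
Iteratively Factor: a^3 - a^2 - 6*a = (a + 2)*(a^2 - 3*a) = a*(a + 2)*(a - 3)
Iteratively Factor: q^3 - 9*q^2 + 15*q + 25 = (q - 5)*(q^2 - 4*q - 5) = (q - 5)*(q + 1)*(q - 5)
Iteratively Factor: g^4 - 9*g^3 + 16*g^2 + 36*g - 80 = (g - 4)*(g^3 - 5*g^2 - 4*g + 20) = (g - 4)*(g - 2)*(g^2 - 3*g - 10) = (g - 4)*(g - 2)*(g + 2)*(g - 5)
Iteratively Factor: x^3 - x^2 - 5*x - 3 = (x + 1)*(x^2 - 2*x - 3) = (x - 3)*(x + 1)*(x + 1)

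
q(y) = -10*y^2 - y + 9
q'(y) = -20*y - 1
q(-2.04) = -30.58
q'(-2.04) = 39.80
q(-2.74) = -63.34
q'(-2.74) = 53.80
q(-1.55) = -13.48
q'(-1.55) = 30.00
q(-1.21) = -4.43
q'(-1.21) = 23.20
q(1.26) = -8.14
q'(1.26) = -26.20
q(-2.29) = -41.15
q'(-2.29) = 44.80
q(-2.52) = -51.98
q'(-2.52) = 49.40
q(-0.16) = 8.90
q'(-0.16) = 2.20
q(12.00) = -1443.00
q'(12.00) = -241.00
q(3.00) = -84.00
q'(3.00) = -61.00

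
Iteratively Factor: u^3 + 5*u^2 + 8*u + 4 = (u + 1)*(u^2 + 4*u + 4) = (u + 1)*(u + 2)*(u + 2)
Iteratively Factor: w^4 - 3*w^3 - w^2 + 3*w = (w - 3)*(w^3 - w) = (w - 3)*(w - 1)*(w^2 + w) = (w - 3)*(w - 1)*(w + 1)*(w)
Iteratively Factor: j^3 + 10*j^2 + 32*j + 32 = (j + 4)*(j^2 + 6*j + 8) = (j + 4)^2*(j + 2)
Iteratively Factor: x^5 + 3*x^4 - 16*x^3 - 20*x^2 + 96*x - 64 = (x - 2)*(x^4 + 5*x^3 - 6*x^2 - 32*x + 32) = (x - 2)*(x + 4)*(x^3 + x^2 - 10*x + 8) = (x - 2)^2*(x + 4)*(x^2 + 3*x - 4) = (x - 2)^2*(x - 1)*(x + 4)*(x + 4)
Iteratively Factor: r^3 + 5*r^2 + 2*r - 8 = (r + 2)*(r^2 + 3*r - 4) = (r - 1)*(r + 2)*(r + 4)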